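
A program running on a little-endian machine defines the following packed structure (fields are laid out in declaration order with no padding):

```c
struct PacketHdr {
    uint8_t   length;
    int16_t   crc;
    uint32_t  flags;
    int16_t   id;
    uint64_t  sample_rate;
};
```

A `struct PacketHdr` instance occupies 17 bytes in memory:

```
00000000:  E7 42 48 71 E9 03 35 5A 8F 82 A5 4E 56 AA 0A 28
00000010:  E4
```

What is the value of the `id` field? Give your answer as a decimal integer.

-28838

`id` follows `length` (1 B), `crc` (2 B), `flags` (4 B), so it starts at offset 1 + 2 + 4 = 7 and occupies 2 bytes.
Bytes at offsets 7..8: 5A 8F.
In little-endian order the low byte comes first in memory.
Reassemble most-significant byte first: 8F 5A → 0x8F5A.
Top bit is set, so as a signed 16-bit value this is 0x8F5A − 2^16 = -28838.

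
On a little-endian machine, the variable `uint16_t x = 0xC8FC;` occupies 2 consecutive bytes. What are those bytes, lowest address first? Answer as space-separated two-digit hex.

Split into bytes (most-significant first): C8 FC.
Little-endian: lowest address holds the least-significant byte.
So at ascending addresses the bytes are FC C8.

FC C8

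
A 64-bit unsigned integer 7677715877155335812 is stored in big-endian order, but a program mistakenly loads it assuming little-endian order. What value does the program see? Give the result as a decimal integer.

7677715877155335812 in 64-bit hexadecimal is 0x6A8CB9E978386E84.
Stored big-endian, the bytes at ascending addresses are 6A 8C B9 E9 78 38 6E 84.
Read back as little-endian, the first byte is least significant, giving 0x846E3878E9B98C6A.
0x846E3878E9B98C6A = 9542626752413142122.

9542626752413142122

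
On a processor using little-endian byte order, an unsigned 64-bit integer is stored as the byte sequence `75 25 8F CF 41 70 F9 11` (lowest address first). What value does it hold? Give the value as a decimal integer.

Little-endian: lowest address holds the least-significant byte.
Reassemble most-significant byte first: 11 F9 70 41 CF 8F 25 75 → 0x11F97041CF8F2575.
0x11F97041CF8F2575 = 1295189795803178357.

1295189795803178357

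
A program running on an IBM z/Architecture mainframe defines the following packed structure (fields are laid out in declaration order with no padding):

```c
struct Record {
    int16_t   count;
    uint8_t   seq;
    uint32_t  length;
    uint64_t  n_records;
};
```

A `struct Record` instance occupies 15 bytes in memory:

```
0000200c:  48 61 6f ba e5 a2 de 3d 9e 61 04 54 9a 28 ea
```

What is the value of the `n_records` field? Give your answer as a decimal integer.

4440092953861040362

`n_records` follows `count` (2 B), `seq` (1 B), `length` (4 B), so it starts at offset 2 + 1 + 4 = 7 and occupies 8 bytes.
Bytes at offsets 7..14: 3D 9E 61 04 54 9A 28 EA.
In big-endian order the high byte comes first in memory.
The bytes are already most-significant first: 0x3D9E6104549A28EA.
0x3D9E6104549A28EA = 4440092953861040362.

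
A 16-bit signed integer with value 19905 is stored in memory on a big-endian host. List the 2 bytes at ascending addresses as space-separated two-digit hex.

4D C1

19905 in hexadecimal, padded to 16 bits, is 0x4DC1.
Split into bytes (most-significant first): 4D C1.
Big-endian: lowest address holds the most-significant byte.
So the memory order matches the most-significant-first order: 4D C1.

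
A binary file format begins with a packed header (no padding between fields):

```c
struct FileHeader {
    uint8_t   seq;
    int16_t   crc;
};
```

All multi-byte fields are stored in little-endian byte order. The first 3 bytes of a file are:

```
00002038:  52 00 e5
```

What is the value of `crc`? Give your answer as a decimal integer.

-6912

`crc` follows `seq` (1 byte), so it starts at byte offset 1 and occupies 2 bytes.
Bytes at offsets 1..2: 00 E5.
In little-endian order the low byte comes first in memory.
Reassemble most-significant byte first: E5 00 → 0xE500.
Top bit is set, so as a signed 16-bit value this is 0xE500 − 2^16 = -6912.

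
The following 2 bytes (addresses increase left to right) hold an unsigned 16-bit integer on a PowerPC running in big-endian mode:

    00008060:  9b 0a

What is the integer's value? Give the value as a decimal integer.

39690

Big-endian: lowest address holds the most-significant byte.
The bytes are already most-significant first: 0x9B0A.
0x9B0A = 39690.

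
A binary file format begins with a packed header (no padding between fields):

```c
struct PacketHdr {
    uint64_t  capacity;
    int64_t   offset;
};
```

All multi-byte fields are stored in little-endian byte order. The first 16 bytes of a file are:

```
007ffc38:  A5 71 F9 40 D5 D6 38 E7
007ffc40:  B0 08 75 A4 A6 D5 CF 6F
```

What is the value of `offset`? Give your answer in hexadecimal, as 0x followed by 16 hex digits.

`offset` follows `capacity` (8 bytes), so it starts at byte offset 8 and occupies 8 bytes.
Bytes at offsets 8..15: B0 08 75 A4 A6 D5 CF 6F.
Little-endian stores the least-significant byte at the lowest address.
Reassemble most-significant byte first: 6F CF D5 A6 A4 75 08 B0 → 0x6FCFD5A6A47508B0.

0x6FCFD5A6A47508B0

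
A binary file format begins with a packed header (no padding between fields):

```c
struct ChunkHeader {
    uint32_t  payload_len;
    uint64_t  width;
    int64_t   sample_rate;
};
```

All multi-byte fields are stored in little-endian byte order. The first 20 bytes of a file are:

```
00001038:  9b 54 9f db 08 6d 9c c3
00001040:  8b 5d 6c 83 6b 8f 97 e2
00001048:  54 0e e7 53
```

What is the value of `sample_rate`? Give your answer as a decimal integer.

6045816782509805419

`sample_rate` follows `payload_len` (4 B), `width` (8 B), so it starts at offset 4 + 8 = 12 and occupies 8 bytes.
Bytes at offsets 12..19: 6B 8F 97 E2 54 0E E7 53.
Little-endian stores the least-significant byte at the lowest address.
Reassemble most-significant byte first: 53 E7 0E 54 E2 97 8F 6B → 0x53E70E54E2978F6B.
0x53E70E54E2978F6B = 6045816782509805419.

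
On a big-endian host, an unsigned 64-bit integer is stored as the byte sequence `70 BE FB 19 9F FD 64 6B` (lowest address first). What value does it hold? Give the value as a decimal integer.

8124206865299891307

Big-endian stores the most-significant byte at the lowest address.
The bytes are already most-significant first: 0x70BEFB199FFD646B.
0x70BEFB199FFD646B = 8124206865299891307.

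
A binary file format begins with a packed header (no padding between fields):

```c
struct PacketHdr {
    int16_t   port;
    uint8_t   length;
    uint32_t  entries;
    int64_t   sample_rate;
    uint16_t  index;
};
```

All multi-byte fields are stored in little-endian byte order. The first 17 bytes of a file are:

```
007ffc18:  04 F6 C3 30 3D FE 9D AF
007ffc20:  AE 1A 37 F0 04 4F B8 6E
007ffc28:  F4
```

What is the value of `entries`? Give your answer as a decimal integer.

`entries` follows `port` (2 B), `length` (1 B), so it starts at offset 2 + 1 = 3 and occupies 4 bytes.
Bytes at offsets 3..6: 30 3D FE 9D.
In little-endian order the low byte comes first in memory.
Reassemble most-significant byte first: 9D FE 3D 30 → 0x9DFE3D30.
0x9DFE3D30 = 2650684720.

2650684720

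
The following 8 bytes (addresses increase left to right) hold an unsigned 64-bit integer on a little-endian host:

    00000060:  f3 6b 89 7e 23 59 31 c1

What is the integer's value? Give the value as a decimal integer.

Little-endian: lowest address holds the least-significant byte.
Reassemble most-significant byte first: C1 31 59 23 7E 89 6B F3 → 0xC13159237E896BF3.
0xC13159237E896BF3 = 13921005932160576499.

13921005932160576499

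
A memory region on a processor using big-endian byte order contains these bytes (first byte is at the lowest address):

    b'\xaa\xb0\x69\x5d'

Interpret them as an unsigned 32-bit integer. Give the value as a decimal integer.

2863688029

Big-endian: lowest address holds the most-significant byte.
The bytes are already most-significant first: 0xAAB0695D.
0xAAB0695D = 2863688029.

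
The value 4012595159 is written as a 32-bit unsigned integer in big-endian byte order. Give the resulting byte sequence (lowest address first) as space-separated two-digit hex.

4012595159 in hexadecimal, padded to 32 bits, is 0xEF2B57D7.
Split into bytes (most-significant first): EF 2B 57 D7.
In big-endian order the high byte comes first in memory.
So the memory order matches the most-significant-first order: EF 2B 57 D7.

EF 2B 57 D7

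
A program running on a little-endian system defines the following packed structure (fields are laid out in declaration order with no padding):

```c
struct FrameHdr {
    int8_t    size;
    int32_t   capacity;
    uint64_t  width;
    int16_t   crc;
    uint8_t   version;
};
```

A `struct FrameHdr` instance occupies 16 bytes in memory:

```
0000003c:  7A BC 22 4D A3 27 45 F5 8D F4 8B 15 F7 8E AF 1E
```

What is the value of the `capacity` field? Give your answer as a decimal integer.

-1555225924

`capacity` follows `size` (1 byte), so it starts at byte offset 1 and occupies 4 bytes.
Bytes at offsets 1..4: BC 22 4D A3.
In little-endian order the low byte comes first in memory.
Reassemble most-significant byte first: A3 4D 22 BC → 0xA34D22BC.
Top bit is set, so as a signed 32-bit value this is 0xA34D22BC − 2^32 = -1555225924.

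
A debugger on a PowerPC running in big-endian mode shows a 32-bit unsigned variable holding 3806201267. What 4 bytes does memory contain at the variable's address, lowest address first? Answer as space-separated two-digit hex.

3806201267 in hexadecimal, padded to 32 bits, is 0xE2DE05B3.
Split into bytes (most-significant first): E2 DE 05 B3.
In big-endian order the high byte comes first in memory.
So the memory order matches the most-significant-first order: E2 DE 05 B3.

E2 DE 05 B3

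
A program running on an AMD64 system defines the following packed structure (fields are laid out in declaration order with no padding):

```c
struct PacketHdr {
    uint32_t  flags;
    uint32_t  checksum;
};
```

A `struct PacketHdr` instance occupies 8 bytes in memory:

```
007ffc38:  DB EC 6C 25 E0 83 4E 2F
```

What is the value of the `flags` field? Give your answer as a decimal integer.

627895515

`flags` is the first field, at byte offset 0, occupying 4 bytes.
Bytes at offsets 0..3: DB EC 6C 25.
Little-endian: lowest address holds the least-significant byte.
Reassemble most-significant byte first: 25 6C EC DB → 0x256CECDB.
0x256CECDB = 627895515.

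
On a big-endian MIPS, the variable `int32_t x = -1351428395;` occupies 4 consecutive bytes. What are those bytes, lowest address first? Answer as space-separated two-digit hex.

Two's complement of -1351428395 in 32 bits: 1351428395 = 0x508D292B; invert → 0xAF72D6D4; add 1 → 0xAF72D6D5.
Split into bytes (most-significant first): AF 72 D6 D5.
Big-endian: lowest address holds the most-significant byte.
So the memory order matches the most-significant-first order: AF 72 D6 D5.

AF 72 D6 D5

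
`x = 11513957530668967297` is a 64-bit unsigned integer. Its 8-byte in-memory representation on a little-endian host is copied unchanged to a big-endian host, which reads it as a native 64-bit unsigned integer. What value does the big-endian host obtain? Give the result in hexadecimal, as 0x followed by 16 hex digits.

11513957530668967297 in 64-bit hexadecimal is 0x9FC9CB5EDE752581.
Stored little-endian, the bytes at ascending addresses are 81 25 75 DE 5E CB C9 9F.
Read back as big-endian, the last byte is least significant, giving 0x812575DE5ECBC99F.

0x812575DE5ECBC99F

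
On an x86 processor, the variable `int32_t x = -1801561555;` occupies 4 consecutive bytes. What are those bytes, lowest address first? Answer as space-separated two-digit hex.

2D 5A 9E 94

Two's complement of -1801561555 in 32 bits: 1801561555 = 0x6B61A5D3; invert → 0x949E5A2C; add 1 → 0x949E5A2D.
Split into bytes (most-significant first): 94 9E 5A 2D.
Little-endian stores the least-significant byte at the lowest address.
So at ascending addresses the bytes are 2D 5A 9E 94.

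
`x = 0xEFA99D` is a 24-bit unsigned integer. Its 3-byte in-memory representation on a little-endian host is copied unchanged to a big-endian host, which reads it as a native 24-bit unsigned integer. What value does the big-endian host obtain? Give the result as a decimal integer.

Stored little-endian, the bytes at ascending addresses are 9D A9 EF.
Read back as big-endian, the last byte is least significant, giving 0x9DA9EF.
0x9DA9EF = 10332655.

10332655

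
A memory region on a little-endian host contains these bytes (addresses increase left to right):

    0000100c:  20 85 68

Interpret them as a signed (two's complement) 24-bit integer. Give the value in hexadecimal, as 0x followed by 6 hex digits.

In little-endian order the low byte comes first in memory.
Reassemble most-significant byte first: 68 85 20 → 0x688520.

0x688520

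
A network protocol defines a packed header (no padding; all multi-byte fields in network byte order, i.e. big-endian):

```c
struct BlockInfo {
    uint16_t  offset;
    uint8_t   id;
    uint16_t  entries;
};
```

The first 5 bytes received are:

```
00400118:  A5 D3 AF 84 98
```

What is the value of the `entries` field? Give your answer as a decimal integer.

`entries` follows `offset` (2 B), `id` (1 B), so it starts at offset 2 + 1 = 3 and occupies 2 bytes.
Bytes at offsets 3..4: 84 98.
Big-endian stores the most-significant byte at the lowest address.
The bytes are already most-significant first: 0x8498.
0x8498 = 33944.

33944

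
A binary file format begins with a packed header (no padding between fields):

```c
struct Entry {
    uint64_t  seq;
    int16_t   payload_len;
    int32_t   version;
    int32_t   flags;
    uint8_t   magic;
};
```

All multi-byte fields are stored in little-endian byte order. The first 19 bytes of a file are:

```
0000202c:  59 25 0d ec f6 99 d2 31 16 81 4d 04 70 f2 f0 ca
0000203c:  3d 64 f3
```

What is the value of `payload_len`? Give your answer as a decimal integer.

-32490

`payload_len` follows `seq` (8 bytes), so it starts at byte offset 8 and occupies 2 bytes.
Bytes at offsets 8..9: 16 81.
Little-endian: lowest address holds the least-significant byte.
Reassemble most-significant byte first: 81 16 → 0x8116.
Top bit is set, so as a signed 16-bit value this is 0x8116 − 2^16 = -32490.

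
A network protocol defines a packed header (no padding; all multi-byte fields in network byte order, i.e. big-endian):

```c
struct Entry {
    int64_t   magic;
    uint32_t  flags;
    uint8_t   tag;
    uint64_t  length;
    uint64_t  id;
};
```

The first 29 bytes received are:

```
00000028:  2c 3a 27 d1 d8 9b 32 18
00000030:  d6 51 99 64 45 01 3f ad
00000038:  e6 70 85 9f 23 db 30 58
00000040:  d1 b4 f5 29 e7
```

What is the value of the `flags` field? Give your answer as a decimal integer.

`flags` follows `magic` (8 bytes), so it starts at byte offset 8 and occupies 4 bytes.
Bytes at offsets 8..11: D6 51 99 64.
In big-endian order the high byte comes first in memory.
The bytes are already most-significant first: 0xD6519964.
0xD6519964 = 3595671908.

3595671908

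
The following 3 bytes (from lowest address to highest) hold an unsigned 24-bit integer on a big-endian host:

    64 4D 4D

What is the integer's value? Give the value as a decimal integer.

Big-endian: lowest address holds the most-significant byte.
The bytes are already most-significant first: 0x644D4D.
0x644D4D = 6573389.

6573389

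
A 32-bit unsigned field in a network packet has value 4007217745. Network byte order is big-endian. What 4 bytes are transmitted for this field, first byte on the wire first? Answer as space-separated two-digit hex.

EE D9 4A 51

4007217745 in hexadecimal, padded to 32 bits, is 0xEED94A51.
Split into bytes (most-significant first): EE D9 4A 51.
Big-endian: lowest address holds the most-significant byte.
So the memory order matches the most-significant-first order: EE D9 4A 51.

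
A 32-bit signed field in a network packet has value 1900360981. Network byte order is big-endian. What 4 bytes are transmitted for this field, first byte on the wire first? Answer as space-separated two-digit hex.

1900360981 in hexadecimal, padded to 32 bits, is 0x71453515.
Split into bytes (most-significant first): 71 45 35 15.
In big-endian order the high byte comes first in memory.
So the memory order matches the most-significant-first order: 71 45 35 15.

71 45 35 15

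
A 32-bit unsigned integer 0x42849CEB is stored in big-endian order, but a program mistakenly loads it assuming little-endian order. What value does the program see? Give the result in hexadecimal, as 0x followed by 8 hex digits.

0xEB9C8442

Stored big-endian, the bytes at ascending addresses are 42 84 9C EB.
Read back as little-endian, the first byte is least significant, giving 0xEB9C8442.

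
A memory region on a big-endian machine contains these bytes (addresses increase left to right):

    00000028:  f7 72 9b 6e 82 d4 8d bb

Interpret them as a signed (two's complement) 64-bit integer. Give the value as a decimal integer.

-616259300052660805

Big-endian: lowest address holds the most-significant byte.
The bytes are already most-significant first: 0xF7729B6E82D48DBB.
Top bit is set, so as a signed 64-bit value this is 0xF7729B6E82D48DBB − 2^64 = -616259300052660805.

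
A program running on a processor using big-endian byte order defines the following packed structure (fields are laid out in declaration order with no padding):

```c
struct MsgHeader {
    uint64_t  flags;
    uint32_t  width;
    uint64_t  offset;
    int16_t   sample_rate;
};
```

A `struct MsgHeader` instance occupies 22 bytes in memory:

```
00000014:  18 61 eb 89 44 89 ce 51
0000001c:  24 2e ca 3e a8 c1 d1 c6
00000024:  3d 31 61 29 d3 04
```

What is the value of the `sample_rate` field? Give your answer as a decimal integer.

`sample_rate` follows `flags` (8 B), `width` (4 B), `offset` (8 B), so it starts at offset 8 + 4 + 8 = 20 and occupies 2 bytes.
Bytes at offsets 20..21: D3 04.
Big-endian: lowest address holds the most-significant byte.
The bytes are already most-significant first: 0xD304.
Top bit is set, so as a signed 16-bit value this is 0xD304 − 2^16 = -11516.

-11516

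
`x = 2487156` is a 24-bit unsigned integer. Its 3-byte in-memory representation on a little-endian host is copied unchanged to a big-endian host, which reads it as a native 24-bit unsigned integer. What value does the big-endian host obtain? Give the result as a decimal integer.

2487156 in 24-bit hexadecimal is 0x25F374.
Stored little-endian, the bytes at ascending addresses are 74 F3 25.
Read back as big-endian, the last byte is least significant, giving 0x74F325.
0x74F325 = 7664421.

7664421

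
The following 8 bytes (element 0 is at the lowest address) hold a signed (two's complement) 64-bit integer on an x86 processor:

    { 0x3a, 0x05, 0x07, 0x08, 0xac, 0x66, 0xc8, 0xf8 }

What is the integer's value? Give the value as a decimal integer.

-520052867906206406

In little-endian order the low byte comes first in memory.
Reassemble most-significant byte first: F8 C8 66 AC 08 07 05 3A → 0xF8C866AC0807053A.
Top bit is set, so as a signed 64-bit value this is 0xF8C866AC0807053A − 2^64 = -520052867906206406.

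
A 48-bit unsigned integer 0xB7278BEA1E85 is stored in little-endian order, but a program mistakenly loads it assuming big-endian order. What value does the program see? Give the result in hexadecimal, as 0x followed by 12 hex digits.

Stored little-endian, the bytes at ascending addresses are 85 1E EA 8B 27 B7.
Read back as big-endian, the last byte is least significant, giving 0x851EEA8B27B7.

0x851EEA8B27B7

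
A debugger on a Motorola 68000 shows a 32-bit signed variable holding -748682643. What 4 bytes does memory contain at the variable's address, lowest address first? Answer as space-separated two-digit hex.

D3 60 02 6D

Two's complement of -748682643 in 32 bits: 748682643 = 0x2C9FFD93; invert → 0xD360026C; add 1 → 0xD360026D.
Split into bytes (most-significant first): D3 60 02 6D.
Big-endian: lowest address holds the most-significant byte.
So the memory order matches the most-significant-first order: D3 60 02 6D.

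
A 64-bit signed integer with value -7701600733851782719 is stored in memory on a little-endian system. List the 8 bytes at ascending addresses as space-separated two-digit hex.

Two's complement of -7701600733851782719 in 64 bits: 7701600733851782719 = 0x6AE19510071F8E3F; invert → 0x951E6AEFF8E071C0; add 1 → 0x951E6AEFF8E071C1.
Split into bytes (most-significant first): 95 1E 6A EF F8 E0 71 C1.
Little-endian stores the least-significant byte at the lowest address.
So at ascending addresses the bytes are C1 71 E0 F8 EF 6A 1E 95.

C1 71 E0 F8 EF 6A 1E 95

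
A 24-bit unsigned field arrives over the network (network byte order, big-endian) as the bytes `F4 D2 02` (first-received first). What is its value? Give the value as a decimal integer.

16044546

Big-endian stores the most-significant byte at the lowest address.
The bytes are already most-significant first: 0xF4D202.
0xF4D202 = 16044546.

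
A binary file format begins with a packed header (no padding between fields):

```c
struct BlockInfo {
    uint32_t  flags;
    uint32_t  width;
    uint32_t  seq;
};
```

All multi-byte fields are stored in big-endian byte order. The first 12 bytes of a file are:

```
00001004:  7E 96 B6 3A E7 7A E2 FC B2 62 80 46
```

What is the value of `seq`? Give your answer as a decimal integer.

`seq` follows `flags` (4 B), `width` (4 B), so it starts at offset 4 + 4 = 8 and occupies 4 bytes.
Bytes at offsets 8..11: B2 62 80 46.
Big-endian: lowest address holds the most-significant byte.
The bytes are already most-significant first: 0xB2628046.
0xB2628046 = 2992799814.

2992799814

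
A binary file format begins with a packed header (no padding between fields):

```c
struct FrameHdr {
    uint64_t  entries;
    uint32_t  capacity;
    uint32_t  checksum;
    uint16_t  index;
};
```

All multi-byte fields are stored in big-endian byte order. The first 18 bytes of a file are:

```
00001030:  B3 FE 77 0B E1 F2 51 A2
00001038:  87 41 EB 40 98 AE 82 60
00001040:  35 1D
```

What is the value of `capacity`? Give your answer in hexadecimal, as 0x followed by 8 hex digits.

`capacity` follows `entries` (8 bytes), so it starts at byte offset 8 and occupies 4 bytes.
Bytes at offsets 8..11: 87 41 EB 40.
Big-endian stores the most-significant byte at the lowest address.
The bytes are already most-significant first: 0x8741EB40.

0x8741EB40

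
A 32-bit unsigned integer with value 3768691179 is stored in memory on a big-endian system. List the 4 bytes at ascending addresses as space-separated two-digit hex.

3768691179 in hexadecimal, padded to 32 bits, is 0xE0A1A9EB.
Split into bytes (most-significant first): E0 A1 A9 EB.
In big-endian order the high byte comes first in memory.
So the memory order matches the most-significant-first order: E0 A1 A9 EB.

E0 A1 A9 EB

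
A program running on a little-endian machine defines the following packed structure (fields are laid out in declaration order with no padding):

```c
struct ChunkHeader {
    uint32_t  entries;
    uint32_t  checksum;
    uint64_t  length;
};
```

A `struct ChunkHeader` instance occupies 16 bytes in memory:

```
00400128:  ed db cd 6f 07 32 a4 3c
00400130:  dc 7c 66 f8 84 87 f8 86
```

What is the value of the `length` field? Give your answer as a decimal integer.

`length` follows `entries` (4 B), `checksum` (4 B), so it starts at offset 4 + 4 = 8 and occupies 8 bytes.
Bytes at offsets 8..15: DC 7C 66 F8 84 87 F8 86.
Little-endian stores the least-significant byte at the lowest address.
Reassemble most-significant byte first: 86 F8 87 84 F8 66 7C DC → 0x86F88784F8667CDC.
0x86F88784F8667CDC = 9725672400479485148.

9725672400479485148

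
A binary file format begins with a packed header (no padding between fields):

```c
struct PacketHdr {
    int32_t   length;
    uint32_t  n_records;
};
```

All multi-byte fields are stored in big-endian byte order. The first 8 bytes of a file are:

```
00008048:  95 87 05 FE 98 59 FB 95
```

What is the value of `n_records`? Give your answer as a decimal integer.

`n_records` follows `length` (4 bytes), so it starts at byte offset 4 and occupies 4 bytes.
Bytes at offsets 4..7: 98 59 FB 95.
Big-endian: lowest address holds the most-significant byte.
The bytes are already most-significant first: 0x9859FB95.
0x9859FB95 = 2556033941.

2556033941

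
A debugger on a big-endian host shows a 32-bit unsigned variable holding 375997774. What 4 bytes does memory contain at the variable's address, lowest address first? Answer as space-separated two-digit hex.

16 69 45 4E

375997774 in hexadecimal, padded to 32 bits, is 0x1669454E.
Split into bytes (most-significant first): 16 69 45 4E.
Big-endian: lowest address holds the most-significant byte.
So the memory order matches the most-significant-first order: 16 69 45 4E.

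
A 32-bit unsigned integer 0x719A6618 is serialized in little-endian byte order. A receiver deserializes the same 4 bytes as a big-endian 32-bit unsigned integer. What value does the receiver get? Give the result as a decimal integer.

409377393

Stored little-endian, the bytes at ascending addresses are 18 66 9A 71.
Read back as big-endian, the last byte is least significant, giving 0x18669A71.
0x18669A71 = 409377393.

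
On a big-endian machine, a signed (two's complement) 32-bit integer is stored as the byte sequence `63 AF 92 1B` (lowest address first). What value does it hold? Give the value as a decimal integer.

Big-endian: lowest address holds the most-significant byte.
The bytes are already most-significant first: 0x63AF921B.
0x63AF921B = 1672450587.

1672450587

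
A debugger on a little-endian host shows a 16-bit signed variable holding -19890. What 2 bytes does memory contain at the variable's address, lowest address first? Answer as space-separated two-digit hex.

4E B2

Two's complement of -19890 in 16 bits: 19890 = 0x4DB2; invert → 0xB24D; add 1 → 0xB24E.
Split into bytes (most-significant first): B2 4E.
In little-endian order the low byte comes first in memory.
So at ascending addresses the bytes are 4E B2.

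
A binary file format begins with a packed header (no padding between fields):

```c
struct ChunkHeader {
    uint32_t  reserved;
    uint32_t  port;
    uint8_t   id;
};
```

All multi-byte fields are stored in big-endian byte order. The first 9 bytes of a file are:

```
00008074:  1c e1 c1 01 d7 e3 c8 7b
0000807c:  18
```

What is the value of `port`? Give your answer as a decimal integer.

`port` follows `reserved` (4 bytes), so it starts at byte offset 4 and occupies 4 bytes.
Bytes at offsets 4..7: D7 E3 C8 7B.
In big-endian order the high byte comes first in memory.
The bytes are already most-significant first: 0xD7E3C87B.
0xD7E3C87B = 3622029435.

3622029435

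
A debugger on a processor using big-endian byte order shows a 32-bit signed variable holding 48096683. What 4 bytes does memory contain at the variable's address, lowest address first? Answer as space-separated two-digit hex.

48096683 in hexadecimal, padded to 32 bits, is 0x02DDE5AB.
Split into bytes (most-significant first): 02 DD E5 AB.
In big-endian order the high byte comes first in memory.
So the memory order matches the most-significant-first order: 02 DD E5 AB.

02 DD E5 AB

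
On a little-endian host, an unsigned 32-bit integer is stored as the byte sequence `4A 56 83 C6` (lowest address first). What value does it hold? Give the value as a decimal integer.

3330496074

In little-endian order the low byte comes first in memory.
Reassemble most-significant byte first: C6 83 56 4A → 0xC683564A.
0xC683564A = 3330496074.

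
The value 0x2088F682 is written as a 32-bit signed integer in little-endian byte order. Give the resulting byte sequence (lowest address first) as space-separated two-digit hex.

Split into bytes (most-significant first): 20 88 F6 82.
In little-endian order the low byte comes first in memory.
So at ascending addresses the bytes are 82 F6 88 20.

82 F6 88 20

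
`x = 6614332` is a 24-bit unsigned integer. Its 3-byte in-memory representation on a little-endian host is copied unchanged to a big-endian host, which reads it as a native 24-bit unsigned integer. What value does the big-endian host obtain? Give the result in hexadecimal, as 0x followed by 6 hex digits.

6614332 in 24-bit hexadecimal is 0x64ED3C.
Stored little-endian, the bytes at ascending addresses are 3C ED 64.
Read back as big-endian, the last byte is least significant, giving 0x3CED64.

0x3CED64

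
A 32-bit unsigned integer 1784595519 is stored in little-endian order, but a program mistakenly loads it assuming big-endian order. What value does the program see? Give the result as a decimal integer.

1069833834

1784595519 in 32-bit hexadecimal is 0x6A5EC43F.
Stored little-endian, the bytes at ascending addresses are 3F C4 5E 6A.
Read back as big-endian, the last byte is least significant, giving 0x3FC45E6A.
0x3FC45E6A = 1069833834.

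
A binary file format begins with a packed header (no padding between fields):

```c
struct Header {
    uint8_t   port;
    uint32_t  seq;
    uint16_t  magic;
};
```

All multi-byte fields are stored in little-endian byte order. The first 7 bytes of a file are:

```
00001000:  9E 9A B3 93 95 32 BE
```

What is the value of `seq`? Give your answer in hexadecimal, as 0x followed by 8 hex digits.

`seq` follows `port` (1 byte), so it starts at byte offset 1 and occupies 4 bytes.
Bytes at offsets 1..4: 9A B3 93 95.
Little-endian: lowest address holds the least-significant byte.
Reassemble most-significant byte first: 95 93 B3 9A → 0x9593B39A.

0x9593B39A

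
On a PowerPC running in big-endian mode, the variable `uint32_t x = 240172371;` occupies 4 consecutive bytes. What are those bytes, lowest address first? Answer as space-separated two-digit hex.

0E 50 BD 53

240172371 in hexadecimal, padded to 32 bits, is 0x0E50BD53.
Split into bytes (most-significant first): 0E 50 BD 53.
Big-endian stores the most-significant byte at the lowest address.
So the memory order matches the most-significant-first order: 0E 50 BD 53.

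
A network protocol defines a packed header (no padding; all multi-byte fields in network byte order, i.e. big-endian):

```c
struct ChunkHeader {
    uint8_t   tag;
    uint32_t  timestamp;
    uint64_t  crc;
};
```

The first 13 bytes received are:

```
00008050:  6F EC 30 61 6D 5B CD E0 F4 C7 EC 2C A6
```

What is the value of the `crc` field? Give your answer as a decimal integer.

6615190769607912614

`crc` follows `tag` (1 B), `timestamp` (4 B), so it starts at offset 1 + 4 = 5 and occupies 8 bytes.
Bytes at offsets 5..12: 5B CD E0 F4 C7 EC 2C A6.
Big-endian stores the most-significant byte at the lowest address.
The bytes are already most-significant first: 0x5BCDE0F4C7EC2CA6.
0x5BCDE0F4C7EC2CA6 = 6615190769607912614.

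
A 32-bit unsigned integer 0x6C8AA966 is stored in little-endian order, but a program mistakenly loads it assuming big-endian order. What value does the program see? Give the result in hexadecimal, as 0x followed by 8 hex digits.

Stored little-endian, the bytes at ascending addresses are 66 A9 8A 6C.
Read back as big-endian, the last byte is least significant, giving 0x66A98A6C.

0x66A98A6C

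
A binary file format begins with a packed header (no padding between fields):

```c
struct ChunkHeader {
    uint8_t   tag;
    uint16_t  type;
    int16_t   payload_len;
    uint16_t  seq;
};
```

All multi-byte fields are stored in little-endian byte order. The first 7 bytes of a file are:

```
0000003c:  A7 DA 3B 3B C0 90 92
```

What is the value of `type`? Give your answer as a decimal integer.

`type` follows `tag` (1 byte), so it starts at byte offset 1 and occupies 2 bytes.
Bytes at offsets 1..2: DA 3B.
Little-endian: lowest address holds the least-significant byte.
Reassemble most-significant byte first: 3B DA → 0x3BDA.
0x3BDA = 15322.

15322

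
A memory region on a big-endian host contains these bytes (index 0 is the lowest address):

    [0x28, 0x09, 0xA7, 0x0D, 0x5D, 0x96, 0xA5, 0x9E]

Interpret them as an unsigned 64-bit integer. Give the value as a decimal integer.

In big-endian order the high byte comes first in memory.
The bytes are already most-significant first: 0x2809A70D5D96A59E.
0x2809A70D5D96A59E = 2885020712154080670.

2885020712154080670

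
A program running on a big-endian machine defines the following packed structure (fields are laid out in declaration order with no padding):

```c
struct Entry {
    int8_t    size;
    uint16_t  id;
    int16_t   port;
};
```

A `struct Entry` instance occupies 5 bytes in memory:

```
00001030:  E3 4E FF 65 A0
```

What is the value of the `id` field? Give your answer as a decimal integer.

`id` follows `size` (1 byte), so it starts at byte offset 1 and occupies 2 bytes.
Bytes at offsets 1..2: 4E FF.
Big-endian: lowest address holds the most-significant byte.
The bytes are already most-significant first: 0x4EFF.
0x4EFF = 20223.

20223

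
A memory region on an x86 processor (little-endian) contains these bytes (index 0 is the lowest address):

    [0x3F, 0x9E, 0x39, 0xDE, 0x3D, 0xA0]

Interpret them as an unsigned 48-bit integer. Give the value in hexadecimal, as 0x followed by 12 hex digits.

In little-endian order the low byte comes first in memory.
Reassemble most-significant byte first: A0 3D DE 39 9E 3F → 0xA03DDE399E3F.

0xA03DDE399E3F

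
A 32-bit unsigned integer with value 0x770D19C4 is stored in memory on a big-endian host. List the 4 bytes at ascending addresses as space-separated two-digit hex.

77 0D 19 C4

Split into bytes (most-significant first): 77 0D 19 C4.
Big-endian stores the most-significant byte at the lowest address.
So the memory order matches the most-significant-first order: 77 0D 19 C4.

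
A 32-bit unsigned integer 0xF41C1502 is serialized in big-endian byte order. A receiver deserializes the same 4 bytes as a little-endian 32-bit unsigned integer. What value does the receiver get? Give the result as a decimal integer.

Stored big-endian, the bytes at ascending addresses are F4 1C 15 02.
Read back as little-endian, the first byte is least significant, giving 0x02151CF4.
0x02151CF4 = 34938100.

34938100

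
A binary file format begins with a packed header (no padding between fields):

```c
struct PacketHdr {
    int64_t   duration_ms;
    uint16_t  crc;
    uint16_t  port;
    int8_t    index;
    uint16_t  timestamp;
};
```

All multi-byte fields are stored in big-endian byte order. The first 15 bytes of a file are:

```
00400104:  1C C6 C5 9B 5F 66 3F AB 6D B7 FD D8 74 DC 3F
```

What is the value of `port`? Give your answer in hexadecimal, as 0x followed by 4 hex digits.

`port` follows `duration_ms` (8 B), `crc` (2 B), so it starts at offset 8 + 2 = 10 and occupies 2 bytes.
Bytes at offsets 10..11: FD D8.
Big-endian: lowest address holds the most-significant byte.
The bytes are already most-significant first: 0xFDD8.

0xFDD8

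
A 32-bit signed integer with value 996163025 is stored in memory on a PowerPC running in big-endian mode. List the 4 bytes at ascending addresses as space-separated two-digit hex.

996163025 in hexadecimal, padded to 32 bits, is 0x3B603DD1.
Split into bytes (most-significant first): 3B 60 3D D1.
Big-endian stores the most-significant byte at the lowest address.
So the memory order matches the most-significant-first order: 3B 60 3D D1.

3B 60 3D D1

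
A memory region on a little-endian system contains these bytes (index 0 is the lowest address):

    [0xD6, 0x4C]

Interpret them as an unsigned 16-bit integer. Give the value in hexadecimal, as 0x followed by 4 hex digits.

0x4CD6

Little-endian: lowest address holds the least-significant byte.
Reassemble most-significant byte first: 4C D6 → 0x4CD6.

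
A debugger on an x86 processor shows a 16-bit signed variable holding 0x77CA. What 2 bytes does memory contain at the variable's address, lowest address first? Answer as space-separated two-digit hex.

CA 77

Split into bytes (most-significant first): 77 CA.
Little-endian: lowest address holds the least-significant byte.
So at ascending addresses the bytes are CA 77.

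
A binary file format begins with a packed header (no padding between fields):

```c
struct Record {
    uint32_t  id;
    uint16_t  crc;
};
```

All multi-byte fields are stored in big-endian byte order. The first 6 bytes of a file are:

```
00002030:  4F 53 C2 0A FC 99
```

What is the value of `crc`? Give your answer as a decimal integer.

64665

`crc` follows `id` (4 bytes), so it starts at byte offset 4 and occupies 2 bytes.
Bytes at offsets 4..5: FC 99.
Big-endian stores the most-significant byte at the lowest address.
The bytes are already most-significant first: 0xFC99.
0xFC99 = 64665.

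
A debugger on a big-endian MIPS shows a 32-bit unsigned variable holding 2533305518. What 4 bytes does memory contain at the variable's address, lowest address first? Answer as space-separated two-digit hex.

96 FF 2C AE

2533305518 in hexadecimal, padded to 32 bits, is 0x96FF2CAE.
Split into bytes (most-significant first): 96 FF 2C AE.
In big-endian order the high byte comes first in memory.
So the memory order matches the most-significant-first order: 96 FF 2C AE.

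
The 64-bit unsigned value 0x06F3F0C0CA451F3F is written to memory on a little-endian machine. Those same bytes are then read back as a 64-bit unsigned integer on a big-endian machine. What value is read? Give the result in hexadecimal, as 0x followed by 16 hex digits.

Stored little-endian, the bytes at ascending addresses are 3F 1F 45 CA C0 F0 F3 06.
Read back as big-endian, the last byte is least significant, giving 0x3F1F45CAC0F0F306.

0x3F1F45CAC0F0F306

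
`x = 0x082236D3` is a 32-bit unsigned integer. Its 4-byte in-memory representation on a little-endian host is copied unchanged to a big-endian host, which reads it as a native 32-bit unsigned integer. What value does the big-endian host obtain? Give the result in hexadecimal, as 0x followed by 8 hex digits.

0xD3362208

Stored little-endian, the bytes at ascending addresses are D3 36 22 08.
Read back as big-endian, the last byte is least significant, giving 0xD3362208.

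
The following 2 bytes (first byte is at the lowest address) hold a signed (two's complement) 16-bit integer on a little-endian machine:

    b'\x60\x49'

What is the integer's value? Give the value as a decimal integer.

Little-endian: lowest address holds the least-significant byte.
Reassemble most-significant byte first: 49 60 → 0x4960.
0x4960 = 18784.

18784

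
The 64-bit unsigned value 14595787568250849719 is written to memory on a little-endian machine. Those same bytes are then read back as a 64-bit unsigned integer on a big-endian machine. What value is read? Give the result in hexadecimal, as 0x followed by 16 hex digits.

14595787568250849719 in 64-bit hexadecimal is 0xCA8EA77626A789B7.
Stored little-endian, the bytes at ascending addresses are B7 89 A7 26 76 A7 8E CA.
Read back as big-endian, the last byte is least significant, giving 0xB789A72676A78ECA.

0xB789A72676A78ECA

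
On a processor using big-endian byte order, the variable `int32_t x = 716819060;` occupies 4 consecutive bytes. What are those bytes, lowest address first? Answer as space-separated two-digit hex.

716819060 in hexadecimal, padded to 32 bits, is 0x2AB9CA74.
Split into bytes (most-significant first): 2A B9 CA 74.
In big-endian order the high byte comes first in memory.
So the memory order matches the most-significant-first order: 2A B9 CA 74.

2A B9 CA 74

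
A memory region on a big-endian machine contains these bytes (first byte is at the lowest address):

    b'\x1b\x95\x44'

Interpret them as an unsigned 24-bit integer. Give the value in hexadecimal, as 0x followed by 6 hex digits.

0x1B9544

Big-endian stores the most-significant byte at the lowest address.
The bytes are already most-significant first: 0x1B9544.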